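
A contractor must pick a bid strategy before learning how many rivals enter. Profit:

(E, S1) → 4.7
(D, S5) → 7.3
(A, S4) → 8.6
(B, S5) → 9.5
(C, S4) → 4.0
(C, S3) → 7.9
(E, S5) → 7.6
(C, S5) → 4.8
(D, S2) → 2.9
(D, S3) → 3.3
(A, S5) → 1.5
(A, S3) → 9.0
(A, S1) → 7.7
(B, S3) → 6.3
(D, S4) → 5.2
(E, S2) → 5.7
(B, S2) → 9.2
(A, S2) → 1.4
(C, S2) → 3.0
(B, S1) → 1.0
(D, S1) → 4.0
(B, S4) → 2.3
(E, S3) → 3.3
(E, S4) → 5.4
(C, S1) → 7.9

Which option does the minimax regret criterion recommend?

Column bests: S1=7.9, S2=9.2, S3=9.0, S4=8.6, S5=9.5.
A regrets: 0.2, 7.8, 0.0, 0.0, 8.0 → max 8.0
B regrets: 6.9, 0.0, 2.7, 6.3, 0.0 → max 6.9
C regrets: 0.0, 6.2, 1.1, 4.6, 4.7 → max 6.2
D regrets: 3.9, 6.3, 5.7, 3.4, 2.2 → max 6.3
E regrets: 3.2, 3.5, 5.7, 3.2, 1.9 → max 5.7
Smallest max regret = 5.7 → E.

E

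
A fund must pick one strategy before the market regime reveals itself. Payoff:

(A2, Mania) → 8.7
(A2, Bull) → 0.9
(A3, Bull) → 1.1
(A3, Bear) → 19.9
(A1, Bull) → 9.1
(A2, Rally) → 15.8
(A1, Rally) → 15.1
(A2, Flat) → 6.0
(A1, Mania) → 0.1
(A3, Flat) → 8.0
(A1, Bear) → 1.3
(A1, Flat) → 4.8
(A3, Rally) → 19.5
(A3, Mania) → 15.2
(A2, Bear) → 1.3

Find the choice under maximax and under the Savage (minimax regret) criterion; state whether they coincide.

Row maxima: A1=15.1, A2=15.8, A3=19.9
Best best-case = 19.9 → A3.
Column bests: Bear=19.9, Flat=8.0, Bull=9.1, Rally=19.5, Mania=15.2.
A1 regrets: 18.6, 3.2, 0.0, 4.4, 15.1 → max 18.6
A2 regrets: 18.6, 2.0, 8.2, 3.7, 6.5 → max 18.6
A3 regrets: 0.0, 0.0, 8.0, 0.0, 0.0 → max 8.0
Smallest max regret = 8.0 → A3.

maximax → A3; minimax regret → A3 (agree)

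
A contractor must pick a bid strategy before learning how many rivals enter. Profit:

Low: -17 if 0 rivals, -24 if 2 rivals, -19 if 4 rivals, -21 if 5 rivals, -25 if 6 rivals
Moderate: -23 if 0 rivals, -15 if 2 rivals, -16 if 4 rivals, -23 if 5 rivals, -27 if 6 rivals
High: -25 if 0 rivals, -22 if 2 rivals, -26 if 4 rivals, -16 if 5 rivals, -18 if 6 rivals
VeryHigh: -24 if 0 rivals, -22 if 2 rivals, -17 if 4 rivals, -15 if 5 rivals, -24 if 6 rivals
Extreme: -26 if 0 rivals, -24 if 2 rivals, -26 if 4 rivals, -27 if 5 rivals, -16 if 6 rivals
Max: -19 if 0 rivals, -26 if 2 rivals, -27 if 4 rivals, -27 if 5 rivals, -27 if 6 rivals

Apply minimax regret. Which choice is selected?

VeryHigh

Column bests: 0 rivals=-17, 2 rivals=-15, 4 rivals=-16, 5 rivals=-15, 6 rivals=-16.
Low regrets: 0, 9, 3, 6, 9 → max 9
Moderate regrets: 6, 0, 0, 8, 11 → max 11
High regrets: 8, 7, 10, 1, 2 → max 10
VeryHigh regrets: 7, 7, 1, 0, 8 → max 8
Extreme regrets: 9, 9, 10, 12, 0 → max 12
Max regrets: 2, 11, 11, 12, 11 → max 12
Smallest max regret = 8 → VeryHigh.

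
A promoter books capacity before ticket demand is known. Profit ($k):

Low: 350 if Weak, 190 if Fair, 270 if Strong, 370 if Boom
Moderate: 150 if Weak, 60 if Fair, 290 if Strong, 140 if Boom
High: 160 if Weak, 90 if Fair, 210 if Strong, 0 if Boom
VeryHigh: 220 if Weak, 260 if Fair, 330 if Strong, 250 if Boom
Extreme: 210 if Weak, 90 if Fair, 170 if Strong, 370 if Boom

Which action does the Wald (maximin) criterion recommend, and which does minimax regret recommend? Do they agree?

maximin → VeryHigh; minimax regret → Low (disagree)

Row minima: Low=190, Moderate=60, High=0, VeryHigh=220, Extreme=90
Best worst-case = 220 → VeryHigh.
Column bests: Weak=350, Fair=260, Strong=330, Boom=370.
Low regrets: 0, 70, 60, 0 → max 70
Moderate regrets: 200, 200, 40, 230 → max 230
High regrets: 190, 170, 120, 370 → max 370
VeryHigh regrets: 130, 0, 0, 120 → max 130
Extreme regrets: 140, 170, 160, 0 → max 170
Smallest max regret = 70 → Low.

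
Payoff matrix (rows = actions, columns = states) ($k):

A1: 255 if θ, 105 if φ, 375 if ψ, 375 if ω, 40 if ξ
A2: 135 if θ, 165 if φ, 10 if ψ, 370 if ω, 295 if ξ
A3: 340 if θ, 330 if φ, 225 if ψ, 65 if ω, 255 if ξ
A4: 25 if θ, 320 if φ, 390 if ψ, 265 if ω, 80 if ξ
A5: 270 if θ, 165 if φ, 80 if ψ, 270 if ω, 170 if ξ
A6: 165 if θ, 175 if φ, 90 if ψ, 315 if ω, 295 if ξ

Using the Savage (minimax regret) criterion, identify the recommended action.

Column bests: θ=340, φ=330, ψ=390, ω=375, ξ=295.
A1 regrets: 85, 225, 15, 0, 255 → max 255
A2 regrets: 205, 165, 380, 5, 0 → max 380
A3 regrets: 0, 0, 165, 310, 40 → max 310
A4 regrets: 315, 10, 0, 110, 215 → max 315
A5 regrets: 70, 165, 310, 105, 125 → max 310
A6 regrets: 175, 155, 300, 60, 0 → max 300
Smallest max regret = 255 → A1.

A1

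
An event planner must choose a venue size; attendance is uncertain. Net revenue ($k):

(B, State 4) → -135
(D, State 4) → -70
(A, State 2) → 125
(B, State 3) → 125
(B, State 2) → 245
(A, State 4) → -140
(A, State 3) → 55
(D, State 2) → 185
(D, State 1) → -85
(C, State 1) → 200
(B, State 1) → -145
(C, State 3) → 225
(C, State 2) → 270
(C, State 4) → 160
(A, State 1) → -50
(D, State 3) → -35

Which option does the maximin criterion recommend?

C

Row minima: A=-140, B=-145, C=160, D=-85
Best worst-case = 160 → C.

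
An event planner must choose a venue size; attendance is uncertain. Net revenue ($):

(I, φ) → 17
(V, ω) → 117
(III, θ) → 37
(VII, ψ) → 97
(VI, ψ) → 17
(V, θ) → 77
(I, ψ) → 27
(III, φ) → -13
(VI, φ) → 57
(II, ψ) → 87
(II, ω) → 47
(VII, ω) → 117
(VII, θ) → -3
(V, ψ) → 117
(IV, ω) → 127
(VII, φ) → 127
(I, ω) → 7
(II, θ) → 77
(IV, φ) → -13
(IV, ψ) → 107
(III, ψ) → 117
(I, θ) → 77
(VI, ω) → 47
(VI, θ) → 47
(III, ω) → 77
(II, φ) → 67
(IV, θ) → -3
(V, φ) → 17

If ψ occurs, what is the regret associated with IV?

10

Best payoff under ψ is 117.
Regret = 117 − 107 = 10.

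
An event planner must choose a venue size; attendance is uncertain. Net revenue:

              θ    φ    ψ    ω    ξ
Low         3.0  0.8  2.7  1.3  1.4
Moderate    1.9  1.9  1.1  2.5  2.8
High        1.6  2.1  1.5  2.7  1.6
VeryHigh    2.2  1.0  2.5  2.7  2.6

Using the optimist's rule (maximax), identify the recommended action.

Low

Row maxima: Low=3.0, Moderate=2.8, High=2.7, VeryHigh=2.7
Best best-case = 3.0 → Low.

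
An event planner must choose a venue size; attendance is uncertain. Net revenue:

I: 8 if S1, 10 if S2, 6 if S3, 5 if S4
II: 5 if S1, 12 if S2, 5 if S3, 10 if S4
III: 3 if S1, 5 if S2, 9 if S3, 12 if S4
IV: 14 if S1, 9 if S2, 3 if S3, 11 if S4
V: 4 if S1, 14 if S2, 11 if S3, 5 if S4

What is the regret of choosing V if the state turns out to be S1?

10

Best payoff under S1 is 14.
Regret = 14 − 4 = 10.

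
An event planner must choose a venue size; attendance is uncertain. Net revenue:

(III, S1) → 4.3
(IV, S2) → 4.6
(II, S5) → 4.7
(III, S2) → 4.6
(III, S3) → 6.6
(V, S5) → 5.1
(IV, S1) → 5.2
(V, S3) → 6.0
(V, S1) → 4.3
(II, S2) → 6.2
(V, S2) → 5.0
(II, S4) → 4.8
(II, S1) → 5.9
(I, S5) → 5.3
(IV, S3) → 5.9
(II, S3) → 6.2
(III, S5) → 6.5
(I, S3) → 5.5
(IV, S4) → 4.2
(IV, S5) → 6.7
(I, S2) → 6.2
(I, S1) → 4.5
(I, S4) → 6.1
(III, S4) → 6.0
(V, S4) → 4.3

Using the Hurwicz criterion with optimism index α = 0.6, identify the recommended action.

I: 0.6·6.2 + 0.4·4.5 = 5.52
II: 0.6·6.2 + 0.4·4.7 = 5.6
III: 0.6·6.6 + 0.4·4.3 = 5.68
IV: 0.6·6.7 + 0.4·4.2 = 5.7
V: 0.6·6.0 + 0.4·4.3 = 5.32
Highest Hurwicz score = 5.7 → IV.

IV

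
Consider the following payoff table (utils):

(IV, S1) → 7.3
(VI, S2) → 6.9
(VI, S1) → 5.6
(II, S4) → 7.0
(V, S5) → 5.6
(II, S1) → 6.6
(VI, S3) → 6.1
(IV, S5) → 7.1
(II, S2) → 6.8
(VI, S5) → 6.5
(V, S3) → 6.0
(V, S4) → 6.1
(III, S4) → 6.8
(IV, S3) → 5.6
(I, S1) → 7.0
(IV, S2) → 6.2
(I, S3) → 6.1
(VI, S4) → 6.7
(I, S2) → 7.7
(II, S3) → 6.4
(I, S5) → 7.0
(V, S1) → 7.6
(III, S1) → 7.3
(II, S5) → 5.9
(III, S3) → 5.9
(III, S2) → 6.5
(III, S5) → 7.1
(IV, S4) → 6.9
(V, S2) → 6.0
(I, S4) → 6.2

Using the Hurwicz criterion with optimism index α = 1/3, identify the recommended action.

I

I: 1/3·7.7 + 2/3·6.1 = 199/30
II: 1/3·7.0 + 2/3·5.9 = 94/15
III: 1/3·7.3 + 2/3·5.9 = 191/30
IV: 1/3·7.3 + 2/3·5.6 = 37/6
V: 1/3·7.6 + 2/3·5.6 = 94/15
VI: 1/3·6.9 + 2/3·5.6 = 181/30
Highest Hurwicz score = 199/30 → I.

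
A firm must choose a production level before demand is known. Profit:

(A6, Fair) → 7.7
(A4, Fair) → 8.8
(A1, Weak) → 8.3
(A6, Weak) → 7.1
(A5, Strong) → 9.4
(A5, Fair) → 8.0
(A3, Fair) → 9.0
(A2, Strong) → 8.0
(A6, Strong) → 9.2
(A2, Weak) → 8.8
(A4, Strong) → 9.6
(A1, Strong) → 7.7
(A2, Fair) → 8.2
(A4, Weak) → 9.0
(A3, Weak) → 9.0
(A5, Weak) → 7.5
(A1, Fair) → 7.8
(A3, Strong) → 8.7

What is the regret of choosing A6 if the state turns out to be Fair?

Best payoff under Fair is 9.0.
Regret = 9.0 − 7.7 = 1.3.

1.3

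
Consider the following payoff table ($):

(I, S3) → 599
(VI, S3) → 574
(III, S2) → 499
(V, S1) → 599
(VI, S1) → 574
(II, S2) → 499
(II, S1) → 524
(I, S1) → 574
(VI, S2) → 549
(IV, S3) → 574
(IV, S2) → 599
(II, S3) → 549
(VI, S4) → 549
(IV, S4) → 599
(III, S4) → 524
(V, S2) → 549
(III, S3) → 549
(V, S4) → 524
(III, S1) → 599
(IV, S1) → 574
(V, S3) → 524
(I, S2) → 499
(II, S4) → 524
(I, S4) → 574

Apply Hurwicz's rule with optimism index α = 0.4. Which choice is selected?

I: 0.4·599 + 0.6·499 = 539
II: 0.4·549 + 0.6·499 = 519
III: 0.4·599 + 0.6·499 = 539
IV: 0.4·599 + 0.6·574 = 584
V: 0.4·599 + 0.6·524 = 554
VI: 0.4·574 + 0.6·549 = 559
Highest Hurwicz score = 584 → IV.

IV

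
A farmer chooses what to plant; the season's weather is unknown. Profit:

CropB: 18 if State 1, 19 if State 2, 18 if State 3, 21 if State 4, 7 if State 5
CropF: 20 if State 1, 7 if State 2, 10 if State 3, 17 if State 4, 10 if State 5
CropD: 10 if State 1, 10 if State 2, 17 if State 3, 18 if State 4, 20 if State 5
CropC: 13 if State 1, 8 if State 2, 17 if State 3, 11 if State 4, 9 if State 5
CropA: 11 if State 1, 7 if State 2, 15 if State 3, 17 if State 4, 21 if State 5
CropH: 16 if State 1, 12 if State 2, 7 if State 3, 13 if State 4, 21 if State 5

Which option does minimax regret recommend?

CropD

Column bests: State 1=20, State 2=19, State 3=18, State 4=21, State 5=21.
CropB regrets: 2, 0, 0, 0, 14 → max 14
CropF regrets: 0, 12, 8, 4, 11 → max 12
CropD regrets: 10, 9, 1, 3, 1 → max 10
CropC regrets: 7, 11, 1, 10, 12 → max 12
CropA regrets: 9, 12, 3, 4, 0 → max 12
CropH regrets: 4, 7, 11, 8, 0 → max 11
Smallest max regret = 10 → CropD.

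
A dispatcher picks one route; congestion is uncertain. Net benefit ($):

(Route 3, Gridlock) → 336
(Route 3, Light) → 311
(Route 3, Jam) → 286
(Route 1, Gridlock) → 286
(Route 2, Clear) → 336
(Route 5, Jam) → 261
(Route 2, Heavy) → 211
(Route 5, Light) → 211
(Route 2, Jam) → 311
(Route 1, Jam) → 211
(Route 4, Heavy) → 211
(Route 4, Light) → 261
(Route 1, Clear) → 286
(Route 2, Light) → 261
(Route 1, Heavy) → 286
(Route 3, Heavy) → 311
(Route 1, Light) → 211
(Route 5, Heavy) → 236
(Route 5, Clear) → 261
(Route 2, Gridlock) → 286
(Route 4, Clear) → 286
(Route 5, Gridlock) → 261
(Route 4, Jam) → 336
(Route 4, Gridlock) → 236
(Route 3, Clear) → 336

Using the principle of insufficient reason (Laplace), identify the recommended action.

Route 3

Row averages: Route 1=256, Route 2=281, Route 3=316, Route 4=266, Route 5=246
Highest average = 316 → Route 3.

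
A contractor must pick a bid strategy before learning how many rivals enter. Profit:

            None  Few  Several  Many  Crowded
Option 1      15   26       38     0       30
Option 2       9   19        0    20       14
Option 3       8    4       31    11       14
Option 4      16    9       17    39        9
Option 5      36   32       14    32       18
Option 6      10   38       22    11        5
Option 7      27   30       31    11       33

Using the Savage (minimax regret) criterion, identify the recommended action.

Option 5

Column bests: None=36, Few=38, Several=38, Many=39, Crowded=33.
Option 1 regrets: 21, 12, 0, 39, 3 → max 39
Option 2 regrets: 27, 19, 38, 19, 19 → max 38
Option 3 regrets: 28, 34, 7, 28, 19 → max 34
Option 4 regrets: 20, 29, 21, 0, 24 → max 29
Option 5 regrets: 0, 6, 24, 7, 15 → max 24
Option 6 regrets: 26, 0, 16, 28, 28 → max 28
Option 7 regrets: 9, 8, 7, 28, 0 → max 28
Smallest max regret = 24 → Option 5.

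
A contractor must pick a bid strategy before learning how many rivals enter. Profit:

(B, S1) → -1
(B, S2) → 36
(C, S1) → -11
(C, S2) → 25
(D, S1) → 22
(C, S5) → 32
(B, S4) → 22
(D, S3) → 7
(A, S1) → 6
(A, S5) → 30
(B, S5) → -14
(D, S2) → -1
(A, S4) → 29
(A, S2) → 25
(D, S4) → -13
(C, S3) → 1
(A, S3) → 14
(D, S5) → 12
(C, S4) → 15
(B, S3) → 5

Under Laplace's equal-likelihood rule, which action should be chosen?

A

Row averages: A=20.8, B=9.6, C=12.4, D=5.4
Highest average = 20.8 → A.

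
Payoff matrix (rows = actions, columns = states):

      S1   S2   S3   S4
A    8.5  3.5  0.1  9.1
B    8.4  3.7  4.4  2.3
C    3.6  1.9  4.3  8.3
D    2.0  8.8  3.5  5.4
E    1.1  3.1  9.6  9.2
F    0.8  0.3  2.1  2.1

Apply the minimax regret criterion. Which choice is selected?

D

Column bests: S1=8.5, S2=8.8, S3=9.6, S4=9.2.
A regrets: 0.0, 5.3, 9.5, 0.1 → max 9.5
B regrets: 0.1, 5.1, 5.2, 6.9 → max 6.9
C regrets: 4.9, 6.9, 5.3, 0.9 → max 6.9
D regrets: 6.5, 0.0, 6.1, 3.8 → max 6.5
E regrets: 7.4, 5.7, 0.0, 0.0 → max 7.4
F regrets: 7.7, 8.5, 7.5, 7.1 → max 8.5
Smallest max regret = 6.5 → D.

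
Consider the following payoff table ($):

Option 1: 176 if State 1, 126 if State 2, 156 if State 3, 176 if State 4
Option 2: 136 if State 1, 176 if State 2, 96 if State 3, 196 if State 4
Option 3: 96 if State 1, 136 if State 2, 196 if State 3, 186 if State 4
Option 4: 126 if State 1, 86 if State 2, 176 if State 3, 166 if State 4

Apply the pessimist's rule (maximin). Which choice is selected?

Row minima: Option 1=126, Option 2=96, Option 3=96, Option 4=86
Best worst-case = 126 → Option 1.

Option 1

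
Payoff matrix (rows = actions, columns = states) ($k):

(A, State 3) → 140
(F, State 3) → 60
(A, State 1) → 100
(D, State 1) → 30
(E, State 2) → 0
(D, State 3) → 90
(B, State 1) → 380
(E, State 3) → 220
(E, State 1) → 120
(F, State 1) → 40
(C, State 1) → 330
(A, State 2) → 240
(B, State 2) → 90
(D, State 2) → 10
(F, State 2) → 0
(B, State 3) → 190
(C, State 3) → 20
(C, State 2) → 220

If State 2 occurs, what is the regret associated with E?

240

Best payoff under State 2 is 240.
Regret = 240 − 0 = 240.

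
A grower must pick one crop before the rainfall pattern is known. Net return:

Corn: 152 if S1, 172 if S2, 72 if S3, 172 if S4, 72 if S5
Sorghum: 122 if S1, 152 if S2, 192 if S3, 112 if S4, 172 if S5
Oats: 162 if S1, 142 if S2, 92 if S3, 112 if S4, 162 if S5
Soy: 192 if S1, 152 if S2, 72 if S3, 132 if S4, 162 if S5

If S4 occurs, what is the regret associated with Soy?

40

Best payoff under S4 is 172.
Regret = 172 − 132 = 40.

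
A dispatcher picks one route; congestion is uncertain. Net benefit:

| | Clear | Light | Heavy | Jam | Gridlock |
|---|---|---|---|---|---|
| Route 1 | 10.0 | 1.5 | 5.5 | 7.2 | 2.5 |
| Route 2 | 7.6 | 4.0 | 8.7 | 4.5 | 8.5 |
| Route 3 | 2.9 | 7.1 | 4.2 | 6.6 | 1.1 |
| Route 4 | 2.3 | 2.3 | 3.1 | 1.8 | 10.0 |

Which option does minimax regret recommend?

Column bests: Clear=10.0, Light=7.1, Heavy=8.7, Jam=7.2, Gridlock=10.0.
Route 1 regrets: 0.0, 5.6, 3.2, 0.0, 7.5 → max 7.5
Route 2 regrets: 2.4, 3.1, 0.0, 2.7, 1.5 → max 3.1
Route 3 regrets: 7.1, 0.0, 4.5, 0.6, 8.9 → max 8.9
Route 4 regrets: 7.7, 4.8, 5.6, 5.4, 0.0 → max 7.7
Smallest max regret = 3.1 → Route 2.

Route 2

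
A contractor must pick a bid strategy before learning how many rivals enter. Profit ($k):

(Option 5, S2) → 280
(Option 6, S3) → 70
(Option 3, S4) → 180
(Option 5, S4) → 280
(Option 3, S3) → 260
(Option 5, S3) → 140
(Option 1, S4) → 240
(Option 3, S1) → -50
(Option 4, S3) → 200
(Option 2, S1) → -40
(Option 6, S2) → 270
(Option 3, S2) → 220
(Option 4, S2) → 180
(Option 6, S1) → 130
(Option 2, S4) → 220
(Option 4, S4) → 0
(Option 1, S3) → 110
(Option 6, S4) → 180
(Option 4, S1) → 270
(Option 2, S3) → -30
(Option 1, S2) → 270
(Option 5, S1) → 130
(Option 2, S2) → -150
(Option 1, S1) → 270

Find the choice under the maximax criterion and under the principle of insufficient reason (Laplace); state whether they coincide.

Row maxima: Option 1=270, Option 2=220, Option 3=260, Option 4=270, Option 5=280, Option 6=270
Best best-case = 280 → Option 5.
Row averages: Option 1=222.5, Option 2=0, Option 3=152.5, Option 4=162.5, Option 5=207.5, Option 6=162.5
Highest average = 222.5 → Option 1.

maximax → Option 5; laplace → Option 1 (disagree)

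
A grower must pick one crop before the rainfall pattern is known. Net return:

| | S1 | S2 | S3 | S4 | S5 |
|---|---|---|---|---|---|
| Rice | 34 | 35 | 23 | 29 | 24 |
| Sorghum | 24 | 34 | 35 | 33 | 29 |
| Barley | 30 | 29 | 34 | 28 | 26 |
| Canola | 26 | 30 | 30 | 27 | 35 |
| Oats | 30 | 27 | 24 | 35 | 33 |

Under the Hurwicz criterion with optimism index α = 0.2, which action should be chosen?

Canola

Rice: 0.2·35 + 0.8·23 = 25.4
Sorghum: 0.2·35 + 0.8·24 = 26.2
Barley: 0.2·34 + 0.8·26 = 27.6
Canola: 0.2·35 + 0.8·26 = 27.8
Oats: 0.2·35 + 0.8·24 = 26.2
Highest Hurwicz score = 27.8 → Canola.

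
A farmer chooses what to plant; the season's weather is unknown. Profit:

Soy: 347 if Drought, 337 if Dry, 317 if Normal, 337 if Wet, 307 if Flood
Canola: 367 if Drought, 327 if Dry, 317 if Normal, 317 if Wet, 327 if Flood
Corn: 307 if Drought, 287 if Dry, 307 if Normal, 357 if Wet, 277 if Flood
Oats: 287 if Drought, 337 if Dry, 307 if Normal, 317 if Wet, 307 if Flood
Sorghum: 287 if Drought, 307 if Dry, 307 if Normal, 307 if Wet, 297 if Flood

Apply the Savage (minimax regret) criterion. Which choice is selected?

Soy

Column bests: Drought=367, Dry=337, Normal=317, Wet=357, Flood=327.
Soy regrets: 20, 0, 0, 20, 20 → max 20
Canola regrets: 0, 10, 0, 40, 0 → max 40
Corn regrets: 60, 50, 10, 0, 50 → max 60
Oats regrets: 80, 0, 10, 40, 20 → max 80
Sorghum regrets: 80, 30, 10, 50, 30 → max 80
Smallest max regret = 20 → Soy.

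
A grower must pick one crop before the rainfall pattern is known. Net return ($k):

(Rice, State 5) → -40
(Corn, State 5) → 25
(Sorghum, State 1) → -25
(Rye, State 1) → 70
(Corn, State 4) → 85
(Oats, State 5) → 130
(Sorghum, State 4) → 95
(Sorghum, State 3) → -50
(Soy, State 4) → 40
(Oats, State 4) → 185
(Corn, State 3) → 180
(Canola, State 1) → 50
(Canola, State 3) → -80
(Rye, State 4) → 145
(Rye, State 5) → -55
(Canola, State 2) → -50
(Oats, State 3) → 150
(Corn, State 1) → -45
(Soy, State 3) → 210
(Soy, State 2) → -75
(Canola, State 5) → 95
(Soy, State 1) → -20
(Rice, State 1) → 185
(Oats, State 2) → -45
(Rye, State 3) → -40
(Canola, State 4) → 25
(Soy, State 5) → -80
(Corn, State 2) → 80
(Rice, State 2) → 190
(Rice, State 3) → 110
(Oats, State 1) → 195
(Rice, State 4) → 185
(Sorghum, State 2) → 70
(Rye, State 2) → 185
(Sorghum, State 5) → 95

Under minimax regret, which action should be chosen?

Column bests: State 1=195, State 2=190, State 3=210, State 4=185, State 5=130.
Corn regrets: 240, 110, 30, 100, 105 → max 240
Canola regrets: 145, 240, 290, 160, 35 → max 290
Rye regrets: 125, 5, 250, 40, 185 → max 250
Rice regrets: 10, 0, 100, 0, 170 → max 170
Sorghum regrets: 220, 120, 260, 90, 35 → max 260
Oats regrets: 0, 235, 60, 0, 0 → max 235
Soy regrets: 215, 265, 0, 145, 210 → max 265
Smallest max regret = 170 → Rice.

Rice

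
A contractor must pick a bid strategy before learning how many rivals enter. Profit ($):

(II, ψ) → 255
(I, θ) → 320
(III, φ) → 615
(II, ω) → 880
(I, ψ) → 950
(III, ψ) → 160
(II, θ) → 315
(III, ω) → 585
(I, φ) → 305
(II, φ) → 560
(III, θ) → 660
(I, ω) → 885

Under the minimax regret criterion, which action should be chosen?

Column bests: θ=660, φ=615, ψ=950, ω=885.
I regrets: 340, 310, 0, 0 → max 340
II regrets: 345, 55, 695, 5 → max 695
III regrets: 0, 0, 790, 300 → max 790
Smallest max regret = 340 → I.

I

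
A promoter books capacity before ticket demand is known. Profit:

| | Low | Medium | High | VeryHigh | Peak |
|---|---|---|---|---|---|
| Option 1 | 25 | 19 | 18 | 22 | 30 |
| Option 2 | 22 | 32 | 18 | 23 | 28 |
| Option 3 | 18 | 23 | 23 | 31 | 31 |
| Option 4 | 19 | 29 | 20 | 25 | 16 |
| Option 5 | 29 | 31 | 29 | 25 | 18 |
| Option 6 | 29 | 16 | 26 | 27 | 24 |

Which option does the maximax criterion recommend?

Row maxima: Option 1=30, Option 2=32, Option 3=31, Option 4=29, Option 5=31, Option 6=29
Best best-case = 32 → Option 2.

Option 2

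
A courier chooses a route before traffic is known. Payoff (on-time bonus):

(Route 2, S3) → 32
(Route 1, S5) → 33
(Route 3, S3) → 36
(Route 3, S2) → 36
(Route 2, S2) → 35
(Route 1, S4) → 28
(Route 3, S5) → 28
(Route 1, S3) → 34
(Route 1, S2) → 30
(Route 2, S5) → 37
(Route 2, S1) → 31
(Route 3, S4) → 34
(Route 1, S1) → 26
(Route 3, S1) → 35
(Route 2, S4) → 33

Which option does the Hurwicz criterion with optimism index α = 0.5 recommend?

Route 2

Route 1: 0.5·34 + 0.5·26 = 30
Route 2: 0.5·37 + 0.5·31 = 34
Route 3: 0.5·36 + 0.5·28 = 32
Highest Hurwicz score = 34 → Route 2.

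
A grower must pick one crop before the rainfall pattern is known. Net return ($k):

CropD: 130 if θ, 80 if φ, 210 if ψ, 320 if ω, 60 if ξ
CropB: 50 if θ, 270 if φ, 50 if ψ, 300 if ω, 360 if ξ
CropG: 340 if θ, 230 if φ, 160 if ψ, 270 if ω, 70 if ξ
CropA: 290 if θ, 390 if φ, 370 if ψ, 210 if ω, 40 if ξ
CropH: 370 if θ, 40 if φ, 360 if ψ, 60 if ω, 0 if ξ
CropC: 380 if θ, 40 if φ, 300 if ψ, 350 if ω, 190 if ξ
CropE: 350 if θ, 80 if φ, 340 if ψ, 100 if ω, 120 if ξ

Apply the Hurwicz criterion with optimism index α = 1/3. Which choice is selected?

CropD: 1/3·320 + 2/3·60 = 440/3
CropB: 1/3·360 + 2/3·50 = 460/3
CropG: 1/3·340 + 2/3·70 = 160
CropA: 1/3·390 + 2/3·40 = 470/3
CropH: 1/3·370 + 2/3·0 = 370/3
CropC: 1/3·380 + 2/3·40 = 460/3
CropE: 1/3·350 + 2/3·80 = 170
Highest Hurwicz score = 170 → CropE.

CropE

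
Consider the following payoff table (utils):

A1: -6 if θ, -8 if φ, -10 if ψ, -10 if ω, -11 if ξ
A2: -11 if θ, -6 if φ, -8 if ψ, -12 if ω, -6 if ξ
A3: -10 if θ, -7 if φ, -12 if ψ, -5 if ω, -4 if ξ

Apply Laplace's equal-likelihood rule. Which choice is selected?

A3

Row averages: A1=-9, A2=-8.6, A3=-7.6
Highest average = -7.6 → A3.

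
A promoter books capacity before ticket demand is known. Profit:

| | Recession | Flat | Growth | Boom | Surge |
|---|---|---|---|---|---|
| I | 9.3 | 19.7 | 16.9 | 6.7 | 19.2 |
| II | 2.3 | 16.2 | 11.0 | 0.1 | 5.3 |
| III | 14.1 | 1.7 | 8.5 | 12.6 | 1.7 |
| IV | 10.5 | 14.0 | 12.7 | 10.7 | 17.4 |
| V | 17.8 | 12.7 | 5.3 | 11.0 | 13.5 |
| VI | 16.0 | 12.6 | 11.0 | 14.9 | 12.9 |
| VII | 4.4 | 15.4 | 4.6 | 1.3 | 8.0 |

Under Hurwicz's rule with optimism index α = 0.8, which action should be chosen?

I

I: 0.8·19.7 + 0.2·6.7 = 17.1
II: 0.8·16.2 + 0.2·0.1 = 12.98
III: 0.8·14.1 + 0.2·1.7 = 11.62
IV: 0.8·17.4 + 0.2·10.5 = 16.02
V: 0.8·17.8 + 0.2·5.3 = 15.3
VI: 0.8·16.0 + 0.2·11.0 = 15
VII: 0.8·15.4 + 0.2·1.3 = 12.58
Highest Hurwicz score = 17.1 → I.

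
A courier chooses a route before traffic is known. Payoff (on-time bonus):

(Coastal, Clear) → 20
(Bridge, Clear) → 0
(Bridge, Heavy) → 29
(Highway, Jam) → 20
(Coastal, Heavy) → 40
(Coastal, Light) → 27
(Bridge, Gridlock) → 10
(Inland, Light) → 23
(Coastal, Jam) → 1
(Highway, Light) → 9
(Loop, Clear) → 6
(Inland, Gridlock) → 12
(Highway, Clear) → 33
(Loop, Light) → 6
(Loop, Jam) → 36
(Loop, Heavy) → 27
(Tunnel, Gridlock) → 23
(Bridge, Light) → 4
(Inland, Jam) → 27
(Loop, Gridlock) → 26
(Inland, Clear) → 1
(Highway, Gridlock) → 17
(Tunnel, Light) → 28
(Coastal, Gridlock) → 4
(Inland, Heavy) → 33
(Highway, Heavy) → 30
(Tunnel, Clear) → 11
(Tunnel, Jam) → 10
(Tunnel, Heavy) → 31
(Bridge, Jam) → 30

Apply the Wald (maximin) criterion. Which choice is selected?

Tunnel

Row minima: Highway=9, Coastal=1, Inland=1, Tunnel=10, Loop=6, Bridge=0
Best worst-case = 10 → Tunnel.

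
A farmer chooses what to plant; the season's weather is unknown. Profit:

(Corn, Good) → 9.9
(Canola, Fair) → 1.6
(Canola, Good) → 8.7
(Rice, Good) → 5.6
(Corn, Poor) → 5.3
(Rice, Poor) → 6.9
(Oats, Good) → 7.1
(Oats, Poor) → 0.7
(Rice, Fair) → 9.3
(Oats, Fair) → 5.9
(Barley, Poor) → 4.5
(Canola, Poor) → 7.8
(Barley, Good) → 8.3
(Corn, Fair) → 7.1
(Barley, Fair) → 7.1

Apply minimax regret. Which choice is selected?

Corn

Column bests: Poor=7.8, Fair=9.3, Good=9.9.
Oats regrets: 7.1, 3.4, 2.8 → max 7.1
Barley regrets: 3.3, 2.2, 1.6 → max 3.3
Canola regrets: 0.0, 7.7, 1.2 → max 7.7
Rice regrets: 0.9, 0.0, 4.3 → max 4.3
Corn regrets: 2.5, 2.2, 0.0 → max 2.5
Smallest max regret = 2.5 → Corn.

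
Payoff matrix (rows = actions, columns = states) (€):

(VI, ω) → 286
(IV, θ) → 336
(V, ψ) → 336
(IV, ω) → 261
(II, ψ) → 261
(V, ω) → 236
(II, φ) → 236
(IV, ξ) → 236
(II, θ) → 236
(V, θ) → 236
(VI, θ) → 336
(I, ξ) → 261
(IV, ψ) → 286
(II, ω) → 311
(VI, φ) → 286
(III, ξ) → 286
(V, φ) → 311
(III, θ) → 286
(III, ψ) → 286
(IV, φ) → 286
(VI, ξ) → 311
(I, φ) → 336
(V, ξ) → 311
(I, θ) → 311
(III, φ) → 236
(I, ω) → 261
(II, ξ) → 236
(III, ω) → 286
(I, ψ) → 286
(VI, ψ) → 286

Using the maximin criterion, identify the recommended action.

Row minima: I=261, II=236, III=236, IV=236, V=236, VI=286
Best worst-case = 286 → VI.

VI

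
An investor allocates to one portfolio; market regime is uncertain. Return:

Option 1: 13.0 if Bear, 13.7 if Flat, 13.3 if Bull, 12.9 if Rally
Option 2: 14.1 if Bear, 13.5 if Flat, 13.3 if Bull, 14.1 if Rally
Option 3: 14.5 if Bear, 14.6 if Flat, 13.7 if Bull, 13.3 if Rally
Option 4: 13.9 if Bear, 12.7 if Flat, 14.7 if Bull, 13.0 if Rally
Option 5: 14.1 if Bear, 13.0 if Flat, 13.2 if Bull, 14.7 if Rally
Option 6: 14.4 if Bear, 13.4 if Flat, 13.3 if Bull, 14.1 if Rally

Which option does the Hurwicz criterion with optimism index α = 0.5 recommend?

Option 1: 0.5·13.7 + 0.5·12.9 = 13.3
Option 2: 0.5·14.1 + 0.5·13.3 = 13.7
Option 3: 0.5·14.6 + 0.5·13.3 = 13.95
Option 4: 0.5·14.7 + 0.5·12.7 = 13.7
Option 5: 0.5·14.7 + 0.5·13.0 = 13.85
Option 6: 0.5·14.4 + 0.5·13.3 = 13.85
Highest Hurwicz score = 13.95 → Option 3.

Option 3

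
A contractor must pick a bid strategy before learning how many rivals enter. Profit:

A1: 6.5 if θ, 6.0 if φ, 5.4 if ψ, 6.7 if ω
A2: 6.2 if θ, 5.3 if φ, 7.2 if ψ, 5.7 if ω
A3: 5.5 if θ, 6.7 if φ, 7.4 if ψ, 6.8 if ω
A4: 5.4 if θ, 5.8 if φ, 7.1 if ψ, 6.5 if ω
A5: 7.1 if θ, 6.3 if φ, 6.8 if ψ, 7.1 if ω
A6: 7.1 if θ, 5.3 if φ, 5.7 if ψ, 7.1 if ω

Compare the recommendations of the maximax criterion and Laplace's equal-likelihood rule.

Row maxima: A1=6.7, A2=7.2, A3=7.4, A4=7.1, A5=7.1, A6=7.1
Best best-case = 7.4 → A3.
Row averages: A1=6.15, A2=6.1, A3=6.6, A4=6.2, A5=6.825, A6=6.3
Highest average = 6.825 → A5.

maximax → A3; laplace → A5 (disagree)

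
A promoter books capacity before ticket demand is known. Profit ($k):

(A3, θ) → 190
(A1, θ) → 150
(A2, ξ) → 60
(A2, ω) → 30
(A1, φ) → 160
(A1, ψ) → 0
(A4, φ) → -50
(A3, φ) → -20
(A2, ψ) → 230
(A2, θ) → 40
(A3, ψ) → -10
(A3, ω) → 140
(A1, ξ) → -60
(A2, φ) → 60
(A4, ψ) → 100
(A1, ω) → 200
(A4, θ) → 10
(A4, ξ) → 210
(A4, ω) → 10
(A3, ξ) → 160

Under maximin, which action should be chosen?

A2

Row minima: A1=-60, A2=30, A3=-20, A4=-50
Best worst-case = 30 → A2.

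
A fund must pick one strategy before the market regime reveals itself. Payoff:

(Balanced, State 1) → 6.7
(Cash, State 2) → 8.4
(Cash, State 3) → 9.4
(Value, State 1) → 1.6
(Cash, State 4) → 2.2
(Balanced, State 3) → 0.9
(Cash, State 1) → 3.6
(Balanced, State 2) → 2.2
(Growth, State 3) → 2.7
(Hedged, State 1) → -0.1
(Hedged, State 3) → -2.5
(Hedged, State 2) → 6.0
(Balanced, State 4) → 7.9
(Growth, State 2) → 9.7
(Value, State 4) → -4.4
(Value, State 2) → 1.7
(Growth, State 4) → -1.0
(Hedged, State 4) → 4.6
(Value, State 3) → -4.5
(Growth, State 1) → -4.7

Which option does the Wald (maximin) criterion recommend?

Row minima: Value=-4.5, Growth=-4.7, Hedged=-2.5, Cash=2.2, Balanced=0.9
Best worst-case = 2.2 → Cash.

Cash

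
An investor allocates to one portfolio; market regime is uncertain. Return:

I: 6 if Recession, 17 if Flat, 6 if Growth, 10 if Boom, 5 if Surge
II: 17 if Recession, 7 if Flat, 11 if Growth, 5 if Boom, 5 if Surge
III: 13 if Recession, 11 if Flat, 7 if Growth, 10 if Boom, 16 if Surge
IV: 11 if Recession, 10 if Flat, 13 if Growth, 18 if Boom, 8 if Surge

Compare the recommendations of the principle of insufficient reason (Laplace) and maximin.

Row averages: I=8.8, II=9, III=11.4, IV=12
Highest average = 12 → IV.
Row minima: I=5, II=5, III=7, IV=8
Best worst-case = 8 → IV.

laplace → IV; maximin → IV (agree)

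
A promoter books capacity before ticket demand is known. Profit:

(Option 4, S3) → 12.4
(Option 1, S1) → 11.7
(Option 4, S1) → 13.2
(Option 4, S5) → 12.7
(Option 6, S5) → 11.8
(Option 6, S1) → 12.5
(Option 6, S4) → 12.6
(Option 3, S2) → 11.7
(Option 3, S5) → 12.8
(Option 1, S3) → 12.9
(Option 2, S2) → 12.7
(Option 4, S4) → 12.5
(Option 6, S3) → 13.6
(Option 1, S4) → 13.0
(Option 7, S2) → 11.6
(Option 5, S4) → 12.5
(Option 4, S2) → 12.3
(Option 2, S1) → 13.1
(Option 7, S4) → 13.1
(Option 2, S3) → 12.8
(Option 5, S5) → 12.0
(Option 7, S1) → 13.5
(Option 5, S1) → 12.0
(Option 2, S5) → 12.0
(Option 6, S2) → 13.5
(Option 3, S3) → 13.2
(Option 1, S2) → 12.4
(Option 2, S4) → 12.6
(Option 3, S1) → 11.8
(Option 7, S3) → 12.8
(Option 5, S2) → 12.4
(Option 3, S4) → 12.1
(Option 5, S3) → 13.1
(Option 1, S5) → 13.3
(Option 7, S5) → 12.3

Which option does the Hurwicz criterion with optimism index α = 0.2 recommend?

Option 4

Option 1: 0.2·13.3 + 0.8·11.7 = 12.02
Option 2: 0.2·13.1 + 0.8·12.0 = 12.22
Option 3: 0.2·13.2 + 0.8·11.7 = 12
Option 4: 0.2·13.2 + 0.8·12.3 = 12.48
Option 5: 0.2·13.1 + 0.8·12.0 = 12.22
Option 6: 0.2·13.6 + 0.8·11.8 = 12.16
Option 7: 0.2·13.5 + 0.8·11.6 = 11.98
Highest Hurwicz score = 12.48 → Option 4.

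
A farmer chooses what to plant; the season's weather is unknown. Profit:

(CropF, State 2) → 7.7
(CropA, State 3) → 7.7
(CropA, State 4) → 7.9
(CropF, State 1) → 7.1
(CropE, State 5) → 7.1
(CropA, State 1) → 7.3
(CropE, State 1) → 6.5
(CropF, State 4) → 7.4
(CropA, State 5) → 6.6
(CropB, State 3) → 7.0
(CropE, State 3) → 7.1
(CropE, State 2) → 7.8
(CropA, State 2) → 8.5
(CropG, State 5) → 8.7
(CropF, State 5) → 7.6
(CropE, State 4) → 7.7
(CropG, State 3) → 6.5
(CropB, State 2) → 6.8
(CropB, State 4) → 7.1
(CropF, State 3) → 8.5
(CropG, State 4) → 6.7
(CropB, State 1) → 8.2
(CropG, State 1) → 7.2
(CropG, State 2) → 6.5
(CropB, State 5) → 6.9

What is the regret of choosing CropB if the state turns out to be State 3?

1.5

Best payoff under State 3 is 8.5.
Regret = 8.5 − 7.0 = 1.5.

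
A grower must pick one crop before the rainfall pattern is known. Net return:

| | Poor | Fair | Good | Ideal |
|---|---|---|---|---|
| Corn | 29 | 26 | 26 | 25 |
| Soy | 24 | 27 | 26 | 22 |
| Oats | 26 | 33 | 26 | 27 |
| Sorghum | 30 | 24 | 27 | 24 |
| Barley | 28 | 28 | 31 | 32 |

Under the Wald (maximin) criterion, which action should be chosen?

Row minima: Corn=25, Soy=22, Oats=26, Sorghum=24, Barley=28
Best worst-case = 28 → Barley.

Barley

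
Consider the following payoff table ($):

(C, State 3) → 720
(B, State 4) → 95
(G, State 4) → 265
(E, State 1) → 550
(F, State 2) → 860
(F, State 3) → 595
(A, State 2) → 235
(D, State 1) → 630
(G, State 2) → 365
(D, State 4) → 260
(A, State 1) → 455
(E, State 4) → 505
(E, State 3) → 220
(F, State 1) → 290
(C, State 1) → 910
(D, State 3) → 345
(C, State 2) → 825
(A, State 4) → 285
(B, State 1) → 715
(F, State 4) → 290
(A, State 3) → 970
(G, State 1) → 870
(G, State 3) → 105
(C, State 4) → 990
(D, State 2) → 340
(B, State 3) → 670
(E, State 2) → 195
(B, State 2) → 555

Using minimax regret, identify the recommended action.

Column bests: State 1=910, State 2=860, State 3=970, State 4=990.
A regrets: 455, 625, 0, 705 → max 705
B regrets: 195, 305, 300, 895 → max 895
C regrets: 0, 35, 250, 0 → max 250
D regrets: 280, 520, 625, 730 → max 730
E regrets: 360, 665, 750, 485 → max 750
F regrets: 620, 0, 375, 700 → max 700
G regrets: 40, 495, 865, 725 → max 865
Smallest max regret = 250 → C.

C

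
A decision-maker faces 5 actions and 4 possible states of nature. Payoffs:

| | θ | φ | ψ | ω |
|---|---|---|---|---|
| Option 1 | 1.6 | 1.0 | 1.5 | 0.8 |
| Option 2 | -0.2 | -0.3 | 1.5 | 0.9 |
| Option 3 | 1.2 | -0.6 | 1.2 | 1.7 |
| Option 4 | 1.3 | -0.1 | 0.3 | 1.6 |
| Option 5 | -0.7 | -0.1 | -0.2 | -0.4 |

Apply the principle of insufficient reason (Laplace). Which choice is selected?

Option 1

Row averages: Option 1=1.225, Option 2=0.475, Option 3=0.875, Option 4=0.775, Option 5=-0.35
Highest average = 1.225 → Option 1.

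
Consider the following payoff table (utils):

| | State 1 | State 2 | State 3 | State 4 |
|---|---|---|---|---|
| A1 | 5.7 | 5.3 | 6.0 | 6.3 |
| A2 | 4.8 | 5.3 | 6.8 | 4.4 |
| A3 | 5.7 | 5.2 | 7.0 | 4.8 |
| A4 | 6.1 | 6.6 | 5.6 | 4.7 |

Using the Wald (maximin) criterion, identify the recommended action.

A1

Row minima: A1=5.3, A2=4.4, A3=4.8, A4=4.7
Best worst-case = 5.3 → A1.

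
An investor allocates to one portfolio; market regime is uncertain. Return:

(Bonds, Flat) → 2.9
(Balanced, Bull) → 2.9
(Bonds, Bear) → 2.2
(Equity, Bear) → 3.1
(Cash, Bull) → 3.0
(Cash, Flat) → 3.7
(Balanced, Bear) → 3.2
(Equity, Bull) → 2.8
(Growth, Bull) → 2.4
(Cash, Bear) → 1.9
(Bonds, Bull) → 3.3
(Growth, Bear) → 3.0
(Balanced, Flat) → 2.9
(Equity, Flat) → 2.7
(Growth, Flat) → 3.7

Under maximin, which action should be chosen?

Balanced

Row minima: Growth=2.4, Balanced=2.9, Bonds=2.2, Equity=2.7, Cash=1.9
Best worst-case = 2.9 → Balanced.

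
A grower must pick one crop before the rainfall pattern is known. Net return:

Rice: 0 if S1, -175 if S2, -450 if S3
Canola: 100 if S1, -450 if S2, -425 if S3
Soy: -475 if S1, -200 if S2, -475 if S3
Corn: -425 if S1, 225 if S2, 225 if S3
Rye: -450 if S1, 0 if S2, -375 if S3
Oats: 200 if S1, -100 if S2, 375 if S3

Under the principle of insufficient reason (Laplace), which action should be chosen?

Row averages: Rice=-625/3, Canola=-775/3, Soy=-1150/3, Corn=25/3, Rye=-275, Oats=475/3
Highest average = 475/3 → Oats.

Oats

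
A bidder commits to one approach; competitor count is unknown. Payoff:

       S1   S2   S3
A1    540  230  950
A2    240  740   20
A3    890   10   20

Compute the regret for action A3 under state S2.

Best payoff under S2 is 740.
Regret = 740 − 10 = 730.

730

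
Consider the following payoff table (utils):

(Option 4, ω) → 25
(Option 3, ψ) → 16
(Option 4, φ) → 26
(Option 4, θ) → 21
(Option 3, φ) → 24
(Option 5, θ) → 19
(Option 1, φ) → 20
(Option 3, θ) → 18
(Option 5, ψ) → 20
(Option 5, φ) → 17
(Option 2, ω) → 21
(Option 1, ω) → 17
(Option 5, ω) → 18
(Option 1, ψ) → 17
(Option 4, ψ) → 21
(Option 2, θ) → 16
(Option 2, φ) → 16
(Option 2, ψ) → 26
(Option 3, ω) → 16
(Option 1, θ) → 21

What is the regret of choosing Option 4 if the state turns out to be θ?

0

Best payoff under θ is 21.
Regret = 21 − 21 = 0.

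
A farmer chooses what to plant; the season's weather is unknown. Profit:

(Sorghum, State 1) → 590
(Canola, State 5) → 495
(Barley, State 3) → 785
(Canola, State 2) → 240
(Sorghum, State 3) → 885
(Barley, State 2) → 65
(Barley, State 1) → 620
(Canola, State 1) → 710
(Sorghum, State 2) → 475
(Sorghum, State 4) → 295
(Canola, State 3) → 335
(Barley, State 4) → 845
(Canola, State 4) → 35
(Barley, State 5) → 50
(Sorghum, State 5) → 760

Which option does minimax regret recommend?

Column bests: State 1=710, State 2=475, State 3=885, State 4=845, State 5=760.
Barley regrets: 90, 410, 100, 0, 710 → max 710
Canola regrets: 0, 235, 550, 810, 265 → max 810
Sorghum regrets: 120, 0, 0, 550, 0 → max 550
Smallest max regret = 550 → Sorghum.

Sorghum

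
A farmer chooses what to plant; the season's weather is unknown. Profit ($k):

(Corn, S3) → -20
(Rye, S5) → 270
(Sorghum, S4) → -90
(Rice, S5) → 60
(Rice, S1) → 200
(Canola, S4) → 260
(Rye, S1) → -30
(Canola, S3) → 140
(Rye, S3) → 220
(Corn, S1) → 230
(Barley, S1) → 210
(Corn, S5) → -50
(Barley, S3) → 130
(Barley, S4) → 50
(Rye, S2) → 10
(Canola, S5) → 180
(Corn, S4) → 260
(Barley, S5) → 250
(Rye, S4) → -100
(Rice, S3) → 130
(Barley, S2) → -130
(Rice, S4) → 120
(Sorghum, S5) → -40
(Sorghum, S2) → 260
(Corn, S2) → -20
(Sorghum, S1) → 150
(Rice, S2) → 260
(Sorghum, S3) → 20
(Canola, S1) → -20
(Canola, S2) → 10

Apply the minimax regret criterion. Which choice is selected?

Column bests: S1=230, S2=260, S3=220, S4=260, S5=270.
Rice regrets: 30, 0, 90, 140, 210 → max 210
Sorghum regrets: 80, 0, 200, 350, 310 → max 350
Canola regrets: 250, 250, 80, 0, 90 → max 250
Corn regrets: 0, 280, 240, 0, 320 → max 320
Rye regrets: 260, 250, 0, 360, 0 → max 360
Barley regrets: 20, 390, 90, 210, 20 → max 390
Smallest max regret = 210 → Rice.

Rice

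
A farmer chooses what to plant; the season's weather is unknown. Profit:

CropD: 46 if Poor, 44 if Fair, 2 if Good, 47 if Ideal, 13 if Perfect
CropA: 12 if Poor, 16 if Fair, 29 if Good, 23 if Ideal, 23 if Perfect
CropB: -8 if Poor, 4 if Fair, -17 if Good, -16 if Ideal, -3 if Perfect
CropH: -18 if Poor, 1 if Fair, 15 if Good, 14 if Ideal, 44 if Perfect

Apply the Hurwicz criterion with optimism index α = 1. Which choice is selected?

CropD: 1·47 + 0·2 = 47
CropA: 1·29 + 0·12 = 29
CropB: 1·4 + 0·(-17) = 4
CropH: 1·44 + 0·(-18) = 44
Highest Hurwicz score = 47 → CropD.

CropD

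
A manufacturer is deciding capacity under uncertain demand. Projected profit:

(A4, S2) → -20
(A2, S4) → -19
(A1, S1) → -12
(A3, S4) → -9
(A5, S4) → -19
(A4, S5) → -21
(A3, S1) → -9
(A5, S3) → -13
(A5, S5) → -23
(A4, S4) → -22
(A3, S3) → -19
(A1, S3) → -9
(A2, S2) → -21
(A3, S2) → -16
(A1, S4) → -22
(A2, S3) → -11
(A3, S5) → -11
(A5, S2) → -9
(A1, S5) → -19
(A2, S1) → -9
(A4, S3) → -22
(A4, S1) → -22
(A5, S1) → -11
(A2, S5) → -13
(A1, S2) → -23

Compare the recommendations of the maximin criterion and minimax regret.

Row minima: A1=-23, A2=-21, A3=-19, A4=-22, A5=-23
Best worst-case = -19 → A3.
Column bests: S1=-9, S2=-9, S3=-9, S4=-9, S5=-11.
A1 regrets: 3, 14, 0, 13, 8 → max 14
A2 regrets: 0, 12, 2, 10, 2 → max 12
A3 regrets: 0, 7, 10, 0, 0 → max 10
A4 regrets: 13, 11, 13, 13, 10 → max 13
A5 regrets: 2, 0, 4, 10, 12 → max 12
Smallest max regret = 10 → A3.

maximin → A3; minimax regret → A3 (agree)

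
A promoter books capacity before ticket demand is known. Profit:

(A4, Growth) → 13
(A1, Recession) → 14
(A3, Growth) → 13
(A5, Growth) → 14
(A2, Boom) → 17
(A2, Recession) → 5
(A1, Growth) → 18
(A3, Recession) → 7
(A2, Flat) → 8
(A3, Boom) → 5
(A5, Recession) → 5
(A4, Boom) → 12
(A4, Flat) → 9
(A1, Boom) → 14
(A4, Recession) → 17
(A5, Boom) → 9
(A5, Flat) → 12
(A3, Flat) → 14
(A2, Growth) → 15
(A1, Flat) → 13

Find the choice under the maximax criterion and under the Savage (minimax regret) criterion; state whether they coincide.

Row maxima: A1=18, A2=17, A3=14, A4=17, A5=14
Best best-case = 18 → A1.
Column bests: Recession=17, Flat=14, Growth=18, Boom=17.
A1 regrets: 3, 1, 0, 3 → max 3
A2 regrets: 12, 6, 3, 0 → max 12
A3 regrets: 10, 0, 5, 12 → max 12
A4 regrets: 0, 5, 5, 5 → max 5
A5 regrets: 12, 2, 4, 8 → max 12
Smallest max regret = 3 → A1.

maximax → A1; minimax regret → A1 (agree)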